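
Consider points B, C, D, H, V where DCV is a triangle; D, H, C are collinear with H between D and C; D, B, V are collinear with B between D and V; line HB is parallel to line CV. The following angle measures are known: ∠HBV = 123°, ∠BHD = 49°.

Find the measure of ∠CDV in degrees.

1. ∠DBH = 57°  [linear pair at B on DV]
2. ∠BDH = 74°  [△DHB]
3. ∠CDV = 74°  [H on DC, B on DV]

∠CDV = 74°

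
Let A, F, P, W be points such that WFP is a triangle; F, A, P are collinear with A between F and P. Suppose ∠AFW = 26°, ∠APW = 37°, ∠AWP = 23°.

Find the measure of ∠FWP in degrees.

∠FWP = 117°

1. ∠PFW = 26°  [A on ray FP]
2. ∠FPW = 37°  [A on ray PF]
3. ∠FWP = 117°  [△WFP]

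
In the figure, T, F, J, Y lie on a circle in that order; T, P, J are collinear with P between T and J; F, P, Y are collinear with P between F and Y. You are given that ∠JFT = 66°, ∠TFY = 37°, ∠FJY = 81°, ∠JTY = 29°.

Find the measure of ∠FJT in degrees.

1. ∠FTY = 99°  [cyclic TFJY, opposite ∠T+∠J]
2. ∠FYT = 44°  [△TFY]
3. ∠FJT = 44°  [same arc TF]

∠FJT = 44°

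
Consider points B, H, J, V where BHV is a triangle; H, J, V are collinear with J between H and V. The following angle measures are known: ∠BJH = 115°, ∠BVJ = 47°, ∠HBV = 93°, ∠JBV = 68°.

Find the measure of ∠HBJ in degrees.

∠HBJ = 25°

1. ∠BVH = 47°  [J on ray VH]
2. ∠BHV = 40°  [△BHV]
3. ∠BHJ = 40°  [J on ray HV]
4. ∠HBJ = 25°  [△BHJ]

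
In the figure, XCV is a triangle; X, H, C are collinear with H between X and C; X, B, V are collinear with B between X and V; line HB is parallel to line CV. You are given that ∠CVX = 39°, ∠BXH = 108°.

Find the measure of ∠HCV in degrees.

1. ∠HBX = 39°  [HB∥CV, corresponding at B]
2. ∠BHX = 33°  [△XHB]
3. ∠BHC = 147°  [linear pair at H on XC]
4. ∠HCV = 33°  [HB∥CV, co-interior at C–H]

∠HCV = 33°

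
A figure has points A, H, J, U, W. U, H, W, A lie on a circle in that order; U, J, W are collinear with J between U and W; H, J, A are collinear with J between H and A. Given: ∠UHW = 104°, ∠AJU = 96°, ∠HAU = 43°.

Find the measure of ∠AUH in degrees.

∠AUH = 74°

1. ∠UAW = 76°  [cyclic UHWA, opposite ∠H+∠A]
2. ∠AUW = 41°  [△UJA]
3. ∠AWU = 63°  [△UWA]
4. ∠AHU = 63°  [same arc UA]
5. ∠AUH = 74°  [△UHA]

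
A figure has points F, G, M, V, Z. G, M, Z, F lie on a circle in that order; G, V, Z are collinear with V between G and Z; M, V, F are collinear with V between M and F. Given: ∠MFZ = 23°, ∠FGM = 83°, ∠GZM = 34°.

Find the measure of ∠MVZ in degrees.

∠MVZ = 86°

1. ∠FZM = 97°  [cyclic GMZF, opposite ∠G+∠Z]
2. ∠FMZ = 60°  [△MZF]
3. ∠MVZ = 86°  [△MVZ]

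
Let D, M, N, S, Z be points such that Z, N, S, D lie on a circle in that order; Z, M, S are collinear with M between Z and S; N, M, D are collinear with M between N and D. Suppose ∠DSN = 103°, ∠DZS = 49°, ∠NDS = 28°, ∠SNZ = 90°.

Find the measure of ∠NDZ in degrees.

∠NDZ = 62°

1. ∠NZS = 28°  [same arc NS]
2. ∠NSZ = 62°  [△ZNS]
3. ∠NDZ = 62°  [same arc ZN]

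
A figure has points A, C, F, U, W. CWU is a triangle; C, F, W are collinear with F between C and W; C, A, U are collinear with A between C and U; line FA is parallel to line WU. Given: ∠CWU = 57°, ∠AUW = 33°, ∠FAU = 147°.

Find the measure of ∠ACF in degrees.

1. ∠AFC = 57°  [FA∥WU, corresponding at F]
2. ∠CAF = 33°  [linear pair at A on CU]
3. ∠ACF = 90°  [△CFA]

∠ACF = 90°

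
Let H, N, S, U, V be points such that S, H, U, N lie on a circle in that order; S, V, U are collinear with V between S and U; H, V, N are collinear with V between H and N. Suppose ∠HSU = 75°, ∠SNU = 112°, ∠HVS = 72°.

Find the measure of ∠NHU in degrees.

1. ∠SHU = 68°  [cyclic SHUN, opposite ∠H+∠N]
2. ∠HVU = 108°  [linear pair at V on SU]
3. ∠HUS = 37°  [△SHU]
4. ∠NHU = 35°  [△HVU]

∠NHU = 35°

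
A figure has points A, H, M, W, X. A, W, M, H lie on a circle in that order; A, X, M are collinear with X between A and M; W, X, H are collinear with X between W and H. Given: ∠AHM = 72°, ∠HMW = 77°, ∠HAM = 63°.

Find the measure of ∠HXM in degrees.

1. ∠AMH = 45°  [△AMH]
2. ∠HWM = 63°  [same arc MH]
3. ∠MHW = 40°  [△WMH]
4. ∠HXM = 95°  [△MXH]

∠HXM = 95°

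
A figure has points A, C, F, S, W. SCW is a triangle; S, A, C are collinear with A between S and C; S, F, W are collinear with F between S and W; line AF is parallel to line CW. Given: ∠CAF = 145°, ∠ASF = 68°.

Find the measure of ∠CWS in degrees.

∠CWS = 77°

1. ∠FAS = 35°  [linear pair at A on SC]
2. ∠AFS = 77°  [△SAF]
3. ∠CWS = 77°  [AF∥CW, corresponding at F]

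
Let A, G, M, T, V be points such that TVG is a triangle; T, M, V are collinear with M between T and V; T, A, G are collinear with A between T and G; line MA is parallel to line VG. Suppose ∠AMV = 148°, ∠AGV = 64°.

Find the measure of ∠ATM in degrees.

∠ATM = 84°

1. ∠AMT = 32°  [linear pair at M on TV]
2. ∠TGV = 64°  [A on ray GT]
3. ∠GVT = 32°  [MA∥VG, corresponding at M]
4. ∠GTV = 84°  [△TVG]
5. ∠ATM = 84°  [M on TV, A on TG]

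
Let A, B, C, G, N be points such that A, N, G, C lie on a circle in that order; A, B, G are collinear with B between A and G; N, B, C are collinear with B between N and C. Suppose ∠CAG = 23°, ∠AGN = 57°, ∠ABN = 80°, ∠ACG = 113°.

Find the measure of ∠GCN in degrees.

∠GCN = 56°

1. ∠AGC = 44°  [△AGC]
2. ∠CBG = 80°  [vertical angles at B]
3. ∠GCN = 56°  [△GBC]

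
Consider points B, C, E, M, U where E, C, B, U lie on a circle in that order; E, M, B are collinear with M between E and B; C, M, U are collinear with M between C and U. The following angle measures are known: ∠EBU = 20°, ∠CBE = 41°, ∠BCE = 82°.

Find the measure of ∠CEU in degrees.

∠CEU = 119°

1. ∠ECU = 20°  [same arc EU]
2. ∠CUE = 41°  [same arc EC]
3. ∠CEU = 119°  [△ECU]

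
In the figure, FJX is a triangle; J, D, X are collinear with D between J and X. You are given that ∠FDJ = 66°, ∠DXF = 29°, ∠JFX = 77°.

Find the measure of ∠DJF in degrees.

1. ∠FXJ = 29°  [D on ray XJ]
2. ∠FJX = 74°  [△FJX]
3. ∠DJF = 74°  [D on ray JX]

∠DJF = 74°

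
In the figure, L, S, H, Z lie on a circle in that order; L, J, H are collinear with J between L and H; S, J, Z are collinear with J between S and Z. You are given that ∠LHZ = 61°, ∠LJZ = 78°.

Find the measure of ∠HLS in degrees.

1. ∠LSZ = 61°  [same arc LZ]
2. ∠HJS = 78°  [vertical angles at J]
3. ∠LJS = 102°  [linear pair at J on LH]
4. ∠HLS = 17°  [△LJS]

∠HLS = 17°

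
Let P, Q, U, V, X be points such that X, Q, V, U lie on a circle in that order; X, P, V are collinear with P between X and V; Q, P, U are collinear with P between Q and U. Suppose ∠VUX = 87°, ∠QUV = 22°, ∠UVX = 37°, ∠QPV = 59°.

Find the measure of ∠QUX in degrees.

∠QUX = 65°

1. ∠UXV = 56°  [△XVU]
2. ∠UPX = 59°  [vertical angles at P]
3. ∠QUX = 65°  [△XPU]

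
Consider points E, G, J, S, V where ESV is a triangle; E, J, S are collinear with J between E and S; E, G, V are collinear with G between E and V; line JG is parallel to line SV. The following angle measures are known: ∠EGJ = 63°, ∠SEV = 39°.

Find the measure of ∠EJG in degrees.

1. ∠EVS = 63°  [JG∥SV, corresponding at G]
2. ∠ESV = 78°  [△ESV]
3. ∠EJG = 78°  [JG∥SV, corresponding at J]

∠EJG = 78°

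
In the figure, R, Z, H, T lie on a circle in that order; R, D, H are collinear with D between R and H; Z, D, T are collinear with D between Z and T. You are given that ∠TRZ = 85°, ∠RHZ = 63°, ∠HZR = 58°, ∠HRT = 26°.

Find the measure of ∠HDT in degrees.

1. ∠THZ = 95°  [cyclic RZHT, opposite ∠R+∠H]
2. ∠HTR = 122°  [cyclic RZHT, opposite ∠Z+∠T]
3. ∠HZT = 26°  [same arc HT]
4. ∠RHT = 32°  [△RHT]
5. ∠HTZ = 59°  [△ZHT]
6. ∠HDT = 89°  [△HDT]

∠HDT = 89°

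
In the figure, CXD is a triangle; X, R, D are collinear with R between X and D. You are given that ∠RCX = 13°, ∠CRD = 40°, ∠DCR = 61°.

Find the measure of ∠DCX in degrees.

∠DCX = 74°

1. ∠CDR = 79°  [△CRD]
2. ∠CRX = 140°  [linear pair at R on XD]
3. ∠CDX = 79°  [R on ray DX]
4. ∠CXR = 27°  [△CXR]
5. ∠CXD = 27°  [R on ray XD]
6. ∠DCX = 74°  [△CXD]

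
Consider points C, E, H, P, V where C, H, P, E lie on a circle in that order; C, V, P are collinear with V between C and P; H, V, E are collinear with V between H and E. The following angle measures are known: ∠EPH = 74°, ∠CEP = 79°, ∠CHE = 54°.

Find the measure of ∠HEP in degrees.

1. ∠CPE = 54°  [same arc CE]
2. ∠ECP = 47°  [△CPE]
3. ∠EHP = 47°  [same arc PE]
4. ∠HEP = 59°  [△HPE]

∠HEP = 59°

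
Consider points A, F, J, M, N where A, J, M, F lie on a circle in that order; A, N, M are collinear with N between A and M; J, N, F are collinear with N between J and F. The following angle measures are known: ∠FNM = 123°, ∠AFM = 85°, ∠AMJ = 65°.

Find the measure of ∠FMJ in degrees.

∠FMJ = 102°

1. ∠ANJ = 123°  [vertical angles at N]
2. ∠AJM = 95°  [cyclic AJMF, opposite ∠J+∠F]
3. ∠AFJ = 65°  [same arc AJ]
4. ∠JAM = 20°  [△AJM]
5. ∠AJF = 37°  [△ANJ]
6. ∠FAJ = 78°  [△AJF]
7. ∠FMJ = 102°  [cyclic AJMF, opposite ∠A+∠M]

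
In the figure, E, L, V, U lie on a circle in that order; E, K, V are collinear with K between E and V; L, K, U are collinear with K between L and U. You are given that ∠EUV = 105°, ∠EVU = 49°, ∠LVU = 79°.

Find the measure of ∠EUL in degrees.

∠EUL = 30°

1. ∠ELU = 49°  [same arc EU]
2. ∠LEU = 101°  [cyclic ELVU, opposite ∠E+∠V]
3. ∠EUL = 30°  [△ELU]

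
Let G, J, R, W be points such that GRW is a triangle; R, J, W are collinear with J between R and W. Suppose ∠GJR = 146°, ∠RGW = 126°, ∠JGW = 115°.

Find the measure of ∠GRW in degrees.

∠GRW = 23°

1. ∠GJW = 34°  [linear pair at J on RW]
2. ∠GWJ = 31°  [△GJW]
3. ∠GWR = 31°  [J on ray WR]
4. ∠GRW = 23°  [△GRW]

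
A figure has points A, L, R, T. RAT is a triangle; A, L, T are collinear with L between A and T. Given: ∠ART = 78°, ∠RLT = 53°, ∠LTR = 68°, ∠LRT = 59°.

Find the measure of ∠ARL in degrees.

∠ARL = 19°

1. ∠ALR = 127°  [linear pair at L on AT]
2. ∠ATR = 68°  [L on ray TA]
3. ∠RAT = 34°  [△RAT]
4. ∠LAR = 34°  [L on ray AT]
5. ∠ARL = 19°  [△RAL]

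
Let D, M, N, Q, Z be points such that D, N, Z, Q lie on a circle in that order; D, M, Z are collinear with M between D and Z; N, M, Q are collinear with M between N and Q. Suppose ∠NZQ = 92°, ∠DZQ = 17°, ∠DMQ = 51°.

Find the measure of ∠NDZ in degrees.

∠NDZ = 34°

1. ∠DNQ = 17°  [same arc DQ]
2. ∠NMZ = 51°  [vertical angles at M]
3. ∠DMN = 129°  [linear pair at M on DZ]
4. ∠NDZ = 34°  [△DMN]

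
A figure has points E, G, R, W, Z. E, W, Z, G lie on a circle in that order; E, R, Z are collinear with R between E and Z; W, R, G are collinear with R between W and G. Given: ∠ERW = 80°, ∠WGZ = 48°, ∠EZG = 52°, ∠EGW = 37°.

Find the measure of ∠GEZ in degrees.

∠GEZ = 43°

1. ∠GRZ = 80°  [vertical angles at R]
2. ∠ERG = 100°  [linear pair at R on EZ]
3. ∠GEZ = 43°  [△ERG]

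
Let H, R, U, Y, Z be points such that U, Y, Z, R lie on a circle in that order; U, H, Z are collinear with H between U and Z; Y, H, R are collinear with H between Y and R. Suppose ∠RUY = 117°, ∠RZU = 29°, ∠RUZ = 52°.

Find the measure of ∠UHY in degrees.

∠UHY = 86°

1. ∠RZY = 63°  [cyclic UYZR, opposite ∠U+∠Z]
2. ∠RYU = 29°  [same arc UR]
3. ∠RYZ = 52°  [same arc ZR]
4. ∠YRZ = 65°  [△YZR]
5. ∠YUZ = 65°  [same arc YZ]
6. ∠UHY = 86°  [△UHY]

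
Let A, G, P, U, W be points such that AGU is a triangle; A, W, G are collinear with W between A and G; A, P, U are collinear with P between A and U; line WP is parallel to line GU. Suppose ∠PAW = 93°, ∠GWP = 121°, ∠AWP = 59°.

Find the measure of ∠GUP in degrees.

1. ∠APW = 28°  [△AWP]
2. ∠UPW = 152°  [linear pair at P on AU]
3. ∠GUP = 28°  [WP∥GU, co-interior at U–P]

∠GUP = 28°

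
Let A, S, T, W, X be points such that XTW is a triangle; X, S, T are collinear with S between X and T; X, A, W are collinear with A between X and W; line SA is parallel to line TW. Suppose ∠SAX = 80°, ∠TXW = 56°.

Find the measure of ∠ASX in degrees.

∠ASX = 44°

1. ∠TWX = 80°  [SA∥TW, corresponding at A]
2. ∠WTX = 44°  [△XTW]
3. ∠ASX = 44°  [SA∥TW, corresponding at S]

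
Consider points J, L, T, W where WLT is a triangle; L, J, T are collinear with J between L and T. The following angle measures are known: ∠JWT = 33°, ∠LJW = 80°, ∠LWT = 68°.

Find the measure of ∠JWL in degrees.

1. ∠TJW = 100°  [linear pair at J on LT]
2. ∠JTW = 47°  [△WJT]
3. ∠LTW = 47°  [J on ray TL]
4. ∠TLW = 65°  [△WLT]
5. ∠JLW = 65°  [J on ray LT]
6. ∠JWL = 35°  [△WLJ]

∠JWL = 35°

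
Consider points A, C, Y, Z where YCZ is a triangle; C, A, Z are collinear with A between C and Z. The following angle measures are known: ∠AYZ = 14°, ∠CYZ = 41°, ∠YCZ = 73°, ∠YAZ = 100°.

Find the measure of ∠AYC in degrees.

1. ∠ACY = 73°  [A on ray CZ]
2. ∠CAY = 80°  [linear pair at A on CZ]
3. ∠AYC = 27°  [△YCA]

∠AYC = 27°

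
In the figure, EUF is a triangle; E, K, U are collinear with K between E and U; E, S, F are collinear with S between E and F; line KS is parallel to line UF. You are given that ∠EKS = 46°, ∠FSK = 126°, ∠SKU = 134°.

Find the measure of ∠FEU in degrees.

∠FEU = 80°

1. ∠ESK = 54°  [linear pair at S on EF]
2. ∠KES = 80°  [△EKS]
3. ∠FEU = 80°  [K on EU, S on EF]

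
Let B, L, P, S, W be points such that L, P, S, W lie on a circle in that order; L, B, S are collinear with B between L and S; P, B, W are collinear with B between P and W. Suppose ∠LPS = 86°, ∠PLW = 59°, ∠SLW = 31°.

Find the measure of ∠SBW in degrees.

1. ∠LWS = 94°  [cyclic LPSW, opposite ∠P+∠W]
2. ∠PSW = 121°  [cyclic LPSW, opposite ∠L+∠S]
3. ∠SPW = 31°  [same arc SW]
4. ∠LSW = 55°  [△LSW]
5. ∠PWS = 28°  [△PSW]
6. ∠SBW = 97°  [△SBW]

∠SBW = 97°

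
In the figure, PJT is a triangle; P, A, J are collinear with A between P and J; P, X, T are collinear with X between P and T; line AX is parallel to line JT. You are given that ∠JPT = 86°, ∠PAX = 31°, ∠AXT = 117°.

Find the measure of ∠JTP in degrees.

1. ∠APX = 86°  [A on PJ, X on PT]
2. ∠AXP = 63°  [△PAX]
3. ∠JTP = 63°  [AX∥JT, corresponding at X]

∠JTP = 63°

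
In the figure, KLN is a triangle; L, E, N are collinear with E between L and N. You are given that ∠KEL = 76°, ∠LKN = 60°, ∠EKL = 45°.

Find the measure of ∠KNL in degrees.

∠KNL = 61°

1. ∠ELK = 59°  [△KLE]
2. ∠KLN = 59°  [E on ray LN]
3. ∠KNL = 61°  [△KLN]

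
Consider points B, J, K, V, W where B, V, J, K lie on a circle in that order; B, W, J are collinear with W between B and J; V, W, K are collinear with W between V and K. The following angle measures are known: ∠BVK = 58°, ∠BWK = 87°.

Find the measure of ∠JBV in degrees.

∠JBV = 29°

1. ∠BJK = 58°  [same arc BK]
2. ∠JWK = 93°  [linear pair at W on BJ]
3. ∠JKV = 29°  [△JWK]
4. ∠JBV = 29°  [same arc VJ]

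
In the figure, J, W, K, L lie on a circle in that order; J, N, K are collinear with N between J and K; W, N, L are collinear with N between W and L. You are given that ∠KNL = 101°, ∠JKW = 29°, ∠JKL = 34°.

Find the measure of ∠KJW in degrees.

1. ∠JNW = 101°  [vertical angles at N]
2. ∠JWL = 34°  [same arc JL]
3. ∠KJW = 45°  [△JNW]

∠KJW = 45°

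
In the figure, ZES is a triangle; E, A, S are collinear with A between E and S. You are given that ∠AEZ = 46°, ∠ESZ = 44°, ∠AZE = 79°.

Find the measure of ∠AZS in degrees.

1. ∠EAZ = 55°  [△ZEA]
2. ∠ASZ = 44°  [A on ray SE]
3. ∠SAZ = 125°  [linear pair at A on ES]
4. ∠AZS = 11°  [△ZAS]

∠AZS = 11°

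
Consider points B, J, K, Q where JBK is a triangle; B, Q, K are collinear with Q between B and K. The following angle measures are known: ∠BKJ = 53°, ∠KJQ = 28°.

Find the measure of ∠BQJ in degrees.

1. ∠JKQ = 53°  [Q on ray KB]
2. ∠JQK = 99°  [△JQK]
3. ∠BQJ = 81°  [linear pair at Q on BK]

∠BQJ = 81°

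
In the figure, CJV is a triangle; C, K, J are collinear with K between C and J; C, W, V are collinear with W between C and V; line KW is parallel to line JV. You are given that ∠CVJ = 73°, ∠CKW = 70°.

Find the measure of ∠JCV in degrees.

1. ∠CWK = 73°  [KW∥JV, corresponding at W]
2. ∠KCW = 37°  [△CKW]
3. ∠JCV = 37°  [K on CJ, W on CV]

∠JCV = 37°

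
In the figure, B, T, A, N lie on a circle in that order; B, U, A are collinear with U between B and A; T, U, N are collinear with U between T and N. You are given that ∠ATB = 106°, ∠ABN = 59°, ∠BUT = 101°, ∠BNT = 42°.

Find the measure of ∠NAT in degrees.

1. ∠ANB = 74°  [cyclic BTAN, opposite ∠T+∠N]
2. ∠ATN = 59°  [same arc AN]
3. ∠BAN = 47°  [△BAN]
4. ∠AUN = 101°  [vertical angles at U]
5. ∠ANT = 32°  [△AUN]
6. ∠NAT = 89°  [△TAN]

∠NAT = 89°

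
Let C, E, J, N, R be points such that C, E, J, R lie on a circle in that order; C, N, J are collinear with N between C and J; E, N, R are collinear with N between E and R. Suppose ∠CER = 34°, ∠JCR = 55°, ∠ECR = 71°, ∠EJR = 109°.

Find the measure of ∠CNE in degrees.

∠CNE = 130°

1. ∠CJR = 34°  [same arc CR]
2. ∠JER = 55°  [same arc JR]
3. ∠ERJ = 16°  [△EJR]
4. ∠JNR = 130°  [△JNR]
5. ∠CNE = 130°  [vertical angles at N]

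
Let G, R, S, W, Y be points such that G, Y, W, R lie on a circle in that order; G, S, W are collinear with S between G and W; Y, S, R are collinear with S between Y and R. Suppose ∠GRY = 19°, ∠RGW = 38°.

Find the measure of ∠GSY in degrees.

∠GSY = 57°

1. ∠GWY = 19°  [same arc GY]
2. ∠RYW = 38°  [same arc WR]
3. ∠WSY = 123°  [△YSW]
4. ∠GSY = 57°  [linear pair at S on GW]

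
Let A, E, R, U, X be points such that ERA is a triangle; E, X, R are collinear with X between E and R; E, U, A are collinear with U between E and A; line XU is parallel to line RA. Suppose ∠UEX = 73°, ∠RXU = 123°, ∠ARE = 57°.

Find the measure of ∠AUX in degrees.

1. ∠EXU = 57°  [linear pair at X on ER]
2. ∠EUX = 50°  [△EXU]
3. ∠AUX = 130°  [linear pair at U on EA]

∠AUX = 130°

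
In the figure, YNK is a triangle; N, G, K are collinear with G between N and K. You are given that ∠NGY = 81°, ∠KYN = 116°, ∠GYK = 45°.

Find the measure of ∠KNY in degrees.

∠KNY = 28°

1. ∠KGY = 99°  [linear pair at G on NK]
2. ∠GKY = 36°  [△YGK]
3. ∠NKY = 36°  [G on ray KN]
4. ∠KNY = 28°  [△YNK]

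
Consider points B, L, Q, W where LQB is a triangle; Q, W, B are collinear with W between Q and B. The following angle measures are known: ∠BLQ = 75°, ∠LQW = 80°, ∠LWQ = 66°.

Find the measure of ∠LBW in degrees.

1. ∠BQL = 80°  [W on ray QB]
2. ∠LBQ = 25°  [△LQB]
3. ∠LBW = 25°  [W on ray BQ]

∠LBW = 25°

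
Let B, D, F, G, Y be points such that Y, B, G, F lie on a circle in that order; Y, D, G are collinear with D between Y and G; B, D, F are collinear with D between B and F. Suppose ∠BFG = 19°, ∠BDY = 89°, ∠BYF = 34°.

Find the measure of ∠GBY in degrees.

∠GBY = 87°

1. ∠BYG = 19°  [same arc BG]
2. ∠FBY = 72°  [△YDB]
3. ∠BFY = 74°  [△YBF]
4. ∠BGY = 74°  [same arc YB]
5. ∠GBY = 87°  [△YBG]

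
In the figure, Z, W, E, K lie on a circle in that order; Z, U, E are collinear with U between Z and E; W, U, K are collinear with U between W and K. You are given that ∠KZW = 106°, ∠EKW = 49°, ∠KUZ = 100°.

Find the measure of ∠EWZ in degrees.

1. ∠KEW = 74°  [cyclic ZWEK, opposite ∠Z+∠E]
2. ∠EZW = 49°  [same arc WE]
3. ∠EWK = 57°  [△WEK]
4. ∠EUW = 100°  [vertical angles at U]
5. ∠WEZ = 23°  [△WUE]
6. ∠EWZ = 108°  [△ZWE]

∠EWZ = 108°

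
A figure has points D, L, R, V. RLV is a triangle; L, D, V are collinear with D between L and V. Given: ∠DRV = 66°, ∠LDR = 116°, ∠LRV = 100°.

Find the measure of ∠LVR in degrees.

∠LVR = 50°

1. ∠RDV = 64°  [linear pair at D on LV]
2. ∠DVR = 50°  [△RDV]
3. ∠LVR = 50°  [D on ray VL]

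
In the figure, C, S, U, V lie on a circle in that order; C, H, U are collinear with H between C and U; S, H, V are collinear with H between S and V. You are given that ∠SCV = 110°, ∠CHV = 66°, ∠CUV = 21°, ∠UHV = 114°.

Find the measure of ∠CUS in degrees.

1. ∠SUV = 70°  [cyclic CSUV, opposite ∠C+∠U]
2. ∠SHU = 66°  [vertical angles at H]
3. ∠SVU = 45°  [△UHV]
4. ∠USV = 65°  [△SUV]
5. ∠CUS = 49°  [△SHU]

∠CUS = 49°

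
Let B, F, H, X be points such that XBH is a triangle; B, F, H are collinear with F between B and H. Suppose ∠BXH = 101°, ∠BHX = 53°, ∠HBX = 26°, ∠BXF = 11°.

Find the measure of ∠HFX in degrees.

∠HFX = 37°

1. ∠FBX = 26°  [F on ray BH]
2. ∠BFX = 143°  [△XBF]
3. ∠HFX = 37°  [linear pair at F on BH]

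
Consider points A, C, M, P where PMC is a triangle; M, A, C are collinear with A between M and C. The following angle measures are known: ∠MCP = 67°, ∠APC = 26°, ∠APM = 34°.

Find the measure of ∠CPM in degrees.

1. ∠ACP = 67°  [A on ray CM]
2. ∠CAP = 87°  [△PAC]
3. ∠MAP = 93°  [linear pair at A on MC]
4. ∠AMP = 53°  [△PMA]
5. ∠CMP = 53°  [A on ray MC]
6. ∠CPM = 60°  [△PMC]

∠CPM = 60°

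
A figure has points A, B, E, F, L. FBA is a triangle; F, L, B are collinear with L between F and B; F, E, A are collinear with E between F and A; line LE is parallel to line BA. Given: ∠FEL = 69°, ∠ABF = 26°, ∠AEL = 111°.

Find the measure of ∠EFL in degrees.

∠EFL = 85°

1. ∠BAF = 69°  [LE∥BA, corresponding at E]
2. ∠AFB = 85°  [△FBA]
3. ∠EFL = 85°  [L on FB, E on FA]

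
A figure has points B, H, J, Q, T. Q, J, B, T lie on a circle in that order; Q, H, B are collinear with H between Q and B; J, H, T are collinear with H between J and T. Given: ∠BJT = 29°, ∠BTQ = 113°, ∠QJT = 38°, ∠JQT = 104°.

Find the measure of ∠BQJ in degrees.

1. ∠BJQ = 67°  [cyclic QJBT, opposite ∠J+∠T]
2. ∠JTQ = 38°  [△QJT]
3. ∠JBQ = 38°  [same arc QJ]
4. ∠BQJ = 75°  [△QJB]

∠BQJ = 75°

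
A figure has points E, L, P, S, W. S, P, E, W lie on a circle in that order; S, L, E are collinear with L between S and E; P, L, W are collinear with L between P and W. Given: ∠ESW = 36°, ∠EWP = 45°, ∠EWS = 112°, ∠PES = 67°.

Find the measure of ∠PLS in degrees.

1. ∠SEW = 32°  [△SEW]
2. ∠ESP = 45°  [same arc PE]
3. ∠SPW = 32°  [same arc SW]
4. ∠PLS = 103°  [△SLP]

∠PLS = 103°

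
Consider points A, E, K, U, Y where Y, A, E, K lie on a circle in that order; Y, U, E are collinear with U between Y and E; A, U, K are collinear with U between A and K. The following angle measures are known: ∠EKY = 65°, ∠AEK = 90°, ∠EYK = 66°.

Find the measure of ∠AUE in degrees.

1. ∠KEY = 49°  [△YEK]
2. ∠AYK = 90°  [cyclic YAEK, opposite ∠Y+∠E]
3. ∠EAK = 66°  [same arc EK]
4. ∠KAY = 49°  [same arc YK]
5. ∠AKY = 41°  [△YAK]
6. ∠AEY = 41°  [same arc YA]
7. ∠AUE = 73°  [△AUE]

∠AUE = 73°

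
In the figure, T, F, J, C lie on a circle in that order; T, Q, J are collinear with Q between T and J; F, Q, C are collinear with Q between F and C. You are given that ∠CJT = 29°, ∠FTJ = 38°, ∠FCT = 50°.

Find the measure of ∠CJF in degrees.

∠CJF = 79°

1. ∠CFT = 29°  [same arc TC]
2. ∠CTF = 101°  [△TFC]
3. ∠CJF = 79°  [cyclic TFJC, opposite ∠T+∠J]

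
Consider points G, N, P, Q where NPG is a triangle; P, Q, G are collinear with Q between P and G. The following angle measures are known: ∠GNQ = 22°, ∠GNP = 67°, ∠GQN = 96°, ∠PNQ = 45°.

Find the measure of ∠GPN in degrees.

∠GPN = 51°

1. ∠NQP = 84°  [linear pair at Q on PG]
2. ∠NPQ = 51°  [△NPQ]
3. ∠GPN = 51°  [Q on ray PG]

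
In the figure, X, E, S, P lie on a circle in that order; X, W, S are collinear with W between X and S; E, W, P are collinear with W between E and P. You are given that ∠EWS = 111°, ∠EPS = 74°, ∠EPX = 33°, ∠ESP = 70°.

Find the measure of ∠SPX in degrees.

1. ∠EXS = 74°  [same arc ES]
2. ∠ESX = 33°  [same arc XE]
3. ∠SEX = 73°  [△XES]
4. ∠SPX = 107°  [cyclic XESP, opposite ∠E+∠P]

∠SPX = 107°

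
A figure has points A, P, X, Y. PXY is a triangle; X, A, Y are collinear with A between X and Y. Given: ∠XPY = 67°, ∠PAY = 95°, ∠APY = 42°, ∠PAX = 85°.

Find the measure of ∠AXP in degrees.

∠AXP = 70°

1. ∠AYP = 43°  [△PAY]
2. ∠PYX = 43°  [A on ray YX]
3. ∠PXY = 70°  [△PXY]
4. ∠AXP = 70°  [A on ray XY]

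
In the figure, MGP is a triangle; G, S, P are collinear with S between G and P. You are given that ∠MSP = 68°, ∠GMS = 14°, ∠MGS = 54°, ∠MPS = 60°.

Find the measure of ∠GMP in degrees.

∠GMP = 66°

1. ∠MGP = 54°  [S on ray GP]
2. ∠GPM = 60°  [S on ray PG]
3. ∠GMP = 66°  [△MGP]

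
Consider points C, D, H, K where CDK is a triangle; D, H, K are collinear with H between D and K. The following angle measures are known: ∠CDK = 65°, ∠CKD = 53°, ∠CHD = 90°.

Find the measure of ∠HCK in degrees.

∠HCK = 37°

1. ∠CKH = 53°  [H on ray KD]
2. ∠CHK = 90°  [linear pair at H on DK]
3. ∠HCK = 37°  [△CHK]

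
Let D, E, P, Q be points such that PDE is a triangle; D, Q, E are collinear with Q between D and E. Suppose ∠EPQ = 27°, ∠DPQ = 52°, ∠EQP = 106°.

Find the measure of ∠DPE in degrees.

1. ∠PEQ = 47°  [△PQE]
2. ∠DQP = 74°  [linear pair at Q on DE]
3. ∠DEP = 47°  [Q on ray ED]
4. ∠PDQ = 54°  [△PDQ]
5. ∠EDP = 54°  [Q on ray DE]
6. ∠DPE = 79°  [△PDE]

∠DPE = 79°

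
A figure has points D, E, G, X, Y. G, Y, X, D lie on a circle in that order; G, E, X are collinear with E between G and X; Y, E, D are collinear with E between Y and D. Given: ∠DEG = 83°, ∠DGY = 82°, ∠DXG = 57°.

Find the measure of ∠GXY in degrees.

∠GXY = 41°

1. ∠XEY = 83°  [vertical angles at E]
2. ∠DEX = 97°  [linear pair at E on GX]
3. ∠DXY = 98°  [cyclic GYXD, opposite ∠G+∠X]
4. ∠XDY = 26°  [△XED]
5. ∠DYX = 56°  [△YXD]
6. ∠GXY = 41°  [△YEX]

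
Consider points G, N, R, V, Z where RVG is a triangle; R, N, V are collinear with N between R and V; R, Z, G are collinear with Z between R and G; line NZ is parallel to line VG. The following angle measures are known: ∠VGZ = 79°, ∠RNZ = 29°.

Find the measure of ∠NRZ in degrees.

∠NRZ = 72°

1. ∠RGV = 79°  [Z on ray GR]
2. ∠GVR = 29°  [NZ∥VG, corresponding at N]
3. ∠GRV = 72°  [△RVG]
4. ∠NRZ = 72°  [N on RV, Z on RG]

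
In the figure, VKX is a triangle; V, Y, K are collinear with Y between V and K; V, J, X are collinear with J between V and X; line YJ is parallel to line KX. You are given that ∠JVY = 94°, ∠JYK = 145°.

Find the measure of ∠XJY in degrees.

∠XJY = 129°

1. ∠JYV = 35°  [linear pair at Y on VK]
2. ∠VJY = 51°  [△VYJ]
3. ∠XJY = 129°  [linear pair at J on VX]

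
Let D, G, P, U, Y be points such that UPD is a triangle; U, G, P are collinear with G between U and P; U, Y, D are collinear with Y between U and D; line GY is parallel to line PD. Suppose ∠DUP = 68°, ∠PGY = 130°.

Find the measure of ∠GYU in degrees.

1. ∠GUY = 68°  [G on UP, Y on UD]
2. ∠UGY = 50°  [linear pair at G on UP]
3. ∠GYU = 62°  [△UGY]

∠GYU = 62°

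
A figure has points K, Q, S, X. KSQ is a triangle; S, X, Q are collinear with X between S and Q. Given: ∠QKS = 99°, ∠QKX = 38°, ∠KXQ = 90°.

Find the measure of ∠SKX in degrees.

1. ∠KQX = 52°  [△KXQ]
2. ∠KXS = 90°  [linear pair at X on SQ]
3. ∠KQS = 52°  [X on ray QS]
4. ∠KSQ = 29°  [△KSQ]
5. ∠KSX = 29°  [X on ray SQ]
6. ∠SKX = 61°  [△KSX]

∠SKX = 61°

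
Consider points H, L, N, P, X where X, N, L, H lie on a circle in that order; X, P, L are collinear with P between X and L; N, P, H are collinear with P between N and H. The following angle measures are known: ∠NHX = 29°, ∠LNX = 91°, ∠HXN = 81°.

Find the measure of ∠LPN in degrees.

∠LPN = 130°

1. ∠NLX = 29°  [same arc XN]
2. ∠HNX = 70°  [△XNH]
3. ∠LXN = 60°  [△XNL]
4. ∠NPX = 50°  [△XPN]
5. ∠LPN = 130°  [linear pair at P on XL]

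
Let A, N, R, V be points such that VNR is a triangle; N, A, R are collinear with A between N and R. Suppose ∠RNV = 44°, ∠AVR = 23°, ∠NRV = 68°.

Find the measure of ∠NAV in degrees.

1. ∠ARV = 68°  [A on ray RN]
2. ∠RAV = 89°  [△VAR]
3. ∠NAV = 91°  [linear pair at A on NR]

∠NAV = 91°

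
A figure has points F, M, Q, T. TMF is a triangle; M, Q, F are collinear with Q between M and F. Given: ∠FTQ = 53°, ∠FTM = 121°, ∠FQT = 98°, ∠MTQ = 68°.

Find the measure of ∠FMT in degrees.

∠FMT = 30°

1. ∠MQT = 82°  [linear pair at Q on MF]
2. ∠QMT = 30°  [△TMQ]
3. ∠FMT = 30°  [Q on ray MF]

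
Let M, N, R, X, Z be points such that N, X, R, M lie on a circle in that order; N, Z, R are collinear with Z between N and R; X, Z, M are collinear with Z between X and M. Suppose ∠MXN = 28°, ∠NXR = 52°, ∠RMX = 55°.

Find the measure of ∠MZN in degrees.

1. ∠MRN = 28°  [same arc NM]
2. ∠MZR = 97°  [△RZM]
3. ∠MZN = 83°  [linear pair at Z on NR]

∠MZN = 83°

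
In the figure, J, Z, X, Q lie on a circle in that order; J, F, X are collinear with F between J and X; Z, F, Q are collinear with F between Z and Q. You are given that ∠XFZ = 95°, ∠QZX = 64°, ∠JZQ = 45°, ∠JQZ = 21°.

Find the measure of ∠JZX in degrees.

∠JZX = 109°

1. ∠JFZ = 85°  [linear pair at F on JX]
2. ∠JXZ = 21°  [△ZFX]
3. ∠XJZ = 50°  [△JFZ]
4. ∠JZX = 109°  [△JZX]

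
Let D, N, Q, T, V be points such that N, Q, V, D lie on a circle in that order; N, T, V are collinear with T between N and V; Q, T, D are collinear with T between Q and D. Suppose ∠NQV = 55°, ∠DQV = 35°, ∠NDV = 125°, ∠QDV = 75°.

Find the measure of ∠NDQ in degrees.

1. ∠DNV = 35°  [same arc VD]
2. ∠DVQ = 70°  [△QVD]
3. ∠DVN = 20°  [△NVD]
4. ∠DNQ = 110°  [cyclic NQVD, opposite ∠N+∠V]
5. ∠DQN = 20°  [same arc ND]
6. ∠NDQ = 50°  [△NQD]

∠NDQ = 50°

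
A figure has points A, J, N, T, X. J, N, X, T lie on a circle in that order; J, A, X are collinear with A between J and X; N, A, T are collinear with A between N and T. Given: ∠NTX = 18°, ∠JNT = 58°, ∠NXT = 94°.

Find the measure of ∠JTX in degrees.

∠JTX = 54°

1. ∠TNX = 68°  [△NXT]
2. ∠JXT = 58°  [same arc JT]
3. ∠TJX = 68°  [same arc XT]
4. ∠JTX = 54°  [△JXT]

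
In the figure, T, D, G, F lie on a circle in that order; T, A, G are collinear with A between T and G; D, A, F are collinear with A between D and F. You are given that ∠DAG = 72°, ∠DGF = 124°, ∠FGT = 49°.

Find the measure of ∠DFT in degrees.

1. ∠DTF = 56°  [cyclic TDGF, opposite ∠T+∠G]
2. ∠FDT = 49°  [same arc TF]
3. ∠DFT = 75°  [△TDF]

∠DFT = 75°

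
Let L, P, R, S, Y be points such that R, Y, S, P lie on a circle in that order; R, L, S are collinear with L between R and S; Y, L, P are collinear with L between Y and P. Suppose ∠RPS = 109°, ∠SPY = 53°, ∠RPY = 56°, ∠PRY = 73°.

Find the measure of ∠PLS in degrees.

∠PLS = 76°

1. ∠SRY = 53°  [same arc YS]
2. ∠PYR = 51°  [△RYP]
3. ∠RLY = 76°  [△RLY]
4. ∠PLS = 76°  [vertical angles at L]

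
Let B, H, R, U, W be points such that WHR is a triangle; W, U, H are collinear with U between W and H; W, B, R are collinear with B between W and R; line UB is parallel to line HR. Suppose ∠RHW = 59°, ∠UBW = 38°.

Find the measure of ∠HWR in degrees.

∠HWR = 83°

1. ∠BUW = 59°  [UB∥HR, corresponding at U]
2. ∠BWU = 83°  [△WUB]
3. ∠HWR = 83°  [U on WH, B on WR]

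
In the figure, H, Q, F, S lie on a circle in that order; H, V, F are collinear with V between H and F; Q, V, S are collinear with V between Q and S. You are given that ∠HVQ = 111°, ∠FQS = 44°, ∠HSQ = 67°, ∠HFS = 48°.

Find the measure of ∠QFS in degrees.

∠QFS = 115°

1. ∠FVS = 111°  [vertical angles at V]
2. ∠FSQ = 21°  [△FVS]
3. ∠QFS = 115°  [△QFS]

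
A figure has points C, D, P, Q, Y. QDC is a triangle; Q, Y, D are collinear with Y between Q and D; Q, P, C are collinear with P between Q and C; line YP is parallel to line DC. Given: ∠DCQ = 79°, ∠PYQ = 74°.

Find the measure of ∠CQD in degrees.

1. ∠QPY = 79°  [YP∥DC, corresponding at P]
2. ∠PQY = 27°  [△QYP]
3. ∠CQD = 27°  [Y on QD, P on QC]

∠CQD = 27°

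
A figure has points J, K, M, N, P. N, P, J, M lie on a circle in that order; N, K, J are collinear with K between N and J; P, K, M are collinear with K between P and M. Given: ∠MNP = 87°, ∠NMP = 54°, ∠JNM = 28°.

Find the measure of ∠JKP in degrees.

1. ∠NJP = 54°  [same arc NP]
2. ∠JPM = 28°  [same arc JM]
3. ∠JKP = 98°  [△PKJ]

∠JKP = 98°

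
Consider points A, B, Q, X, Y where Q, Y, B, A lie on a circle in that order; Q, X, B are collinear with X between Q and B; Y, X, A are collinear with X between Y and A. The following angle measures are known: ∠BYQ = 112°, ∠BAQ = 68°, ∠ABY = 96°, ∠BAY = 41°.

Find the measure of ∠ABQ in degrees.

1. ∠AYB = 43°  [△YBA]
2. ∠AQB = 43°  [same arc BA]
3. ∠ABQ = 69°  [△QBA]

∠ABQ = 69°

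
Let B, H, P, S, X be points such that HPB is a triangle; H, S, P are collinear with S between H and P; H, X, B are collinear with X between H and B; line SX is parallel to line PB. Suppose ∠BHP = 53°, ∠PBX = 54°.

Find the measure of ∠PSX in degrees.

1. ∠HBP = 54°  [X on ray BH]
2. ∠BPH = 73°  [△HPB]
3. ∠HSX = 73°  [SX∥PB, corresponding at S]
4. ∠PSX = 107°  [linear pair at S on HP]

∠PSX = 107°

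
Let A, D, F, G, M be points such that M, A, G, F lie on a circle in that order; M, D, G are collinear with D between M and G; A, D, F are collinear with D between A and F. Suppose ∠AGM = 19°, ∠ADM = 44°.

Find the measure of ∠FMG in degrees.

∠FMG = 25°

1. ∠AFM = 19°  [same arc MA]
2. ∠FDG = 44°  [vertical angles at D]
3. ∠FDM = 136°  [linear pair at D on MG]
4. ∠FMG = 25°  [△MDF]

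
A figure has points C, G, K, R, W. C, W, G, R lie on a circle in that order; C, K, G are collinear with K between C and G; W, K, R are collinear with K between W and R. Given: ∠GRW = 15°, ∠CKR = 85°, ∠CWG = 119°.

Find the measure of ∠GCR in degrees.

1. ∠GKR = 95°  [linear pair at K on CG]
2. ∠CRG = 61°  [cyclic CWGR, opposite ∠W+∠R]
3. ∠CGR = 70°  [△GKR]
4. ∠GCR = 49°  [△CGR]

∠GCR = 49°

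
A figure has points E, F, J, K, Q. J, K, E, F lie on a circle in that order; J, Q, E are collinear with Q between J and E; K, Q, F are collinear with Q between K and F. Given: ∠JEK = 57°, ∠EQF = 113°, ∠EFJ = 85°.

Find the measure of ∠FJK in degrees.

1. ∠JFK = 57°  [same arc JK]
2. ∠JQK = 113°  [vertical angles at Q]
3. ∠EKJ = 95°  [cyclic JKEF, opposite ∠K+∠F]
4. ∠EJK = 28°  [△JKE]
5. ∠FKJ = 39°  [△JQK]
6. ∠FJK = 84°  [△JKF]

∠FJK = 84°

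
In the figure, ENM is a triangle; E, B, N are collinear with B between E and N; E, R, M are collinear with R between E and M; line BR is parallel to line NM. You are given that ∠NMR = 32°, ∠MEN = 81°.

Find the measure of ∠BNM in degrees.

∠BNM = 67°

1. ∠EMN = 32°  [R on ray ME]
2. ∠ENM = 67°  [△ENM]
3. ∠BNM = 67°  [B on ray NE]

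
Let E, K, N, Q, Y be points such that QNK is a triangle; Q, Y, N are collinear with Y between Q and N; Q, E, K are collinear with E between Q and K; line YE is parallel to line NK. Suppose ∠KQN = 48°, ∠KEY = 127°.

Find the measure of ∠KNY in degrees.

1. ∠EQY = 48°  [Y on QN, E on QK]
2. ∠QEY = 53°  [linear pair at E on QK]
3. ∠EYQ = 79°  [△QYE]
4. ∠EYN = 101°  [linear pair at Y on QN]
5. ∠KNY = 79°  [YE∥NK, co-interior at N–Y]

∠KNY = 79°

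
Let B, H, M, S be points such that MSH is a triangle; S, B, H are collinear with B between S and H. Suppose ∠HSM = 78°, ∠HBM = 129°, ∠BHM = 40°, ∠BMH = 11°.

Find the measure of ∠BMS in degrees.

1. ∠BSM = 78°  [B on ray SH]
2. ∠MBS = 51°  [linear pair at B on SH]
3. ∠BMS = 51°  [△MSB]

∠BMS = 51°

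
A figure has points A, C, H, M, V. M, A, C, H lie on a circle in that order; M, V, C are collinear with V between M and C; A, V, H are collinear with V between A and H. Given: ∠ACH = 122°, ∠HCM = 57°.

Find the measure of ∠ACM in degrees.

∠ACM = 65°

1. ∠AMH = 58°  [cyclic MACH, opposite ∠M+∠C]
2. ∠HAM = 57°  [same arc MH]
3. ∠AHM = 65°  [△MAH]
4. ∠ACM = 65°  [same arc MA]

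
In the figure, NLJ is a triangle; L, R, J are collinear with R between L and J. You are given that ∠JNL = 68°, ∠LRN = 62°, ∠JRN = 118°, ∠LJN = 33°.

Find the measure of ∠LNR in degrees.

∠LNR = 39°

1. ∠JLN = 79°  [△NLJ]
2. ∠NLR = 79°  [R on ray LJ]
3. ∠LNR = 39°  [△NLR]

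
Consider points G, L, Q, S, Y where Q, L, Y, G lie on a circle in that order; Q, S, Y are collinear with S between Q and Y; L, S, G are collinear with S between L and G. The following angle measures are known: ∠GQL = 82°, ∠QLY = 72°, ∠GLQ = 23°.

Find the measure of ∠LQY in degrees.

1. ∠LGQ = 75°  [△QLG]
2. ∠LYQ = 75°  [same arc QL]
3. ∠LQY = 33°  [△QLY]

∠LQY = 33°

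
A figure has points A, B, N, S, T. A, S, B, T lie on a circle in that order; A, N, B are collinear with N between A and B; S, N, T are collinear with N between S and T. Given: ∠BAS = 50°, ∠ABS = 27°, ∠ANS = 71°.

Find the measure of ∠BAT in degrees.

1. ∠BTS = 50°  [same arc SB]
2. ∠ASB = 103°  [△ASB]
3. ∠BNT = 71°  [vertical angles at N]
4. ∠ABT = 59°  [△BNT]
5. ∠ATB = 77°  [cyclic ASBT, opposite ∠S+∠T]
6. ∠BAT = 44°  [△ABT]

∠BAT = 44°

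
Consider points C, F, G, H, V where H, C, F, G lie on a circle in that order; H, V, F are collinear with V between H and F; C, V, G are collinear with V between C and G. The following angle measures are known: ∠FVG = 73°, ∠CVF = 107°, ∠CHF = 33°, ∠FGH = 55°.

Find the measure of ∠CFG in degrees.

∠CFG = 96°

1. ∠CGF = 33°  [same arc CF]
2. ∠FCH = 125°  [cyclic HCFG, opposite ∠C+∠G]
3. ∠CFH = 22°  [△HCF]
4. ∠FCG = 51°  [△CVF]
5. ∠CFG = 96°  [△CFG]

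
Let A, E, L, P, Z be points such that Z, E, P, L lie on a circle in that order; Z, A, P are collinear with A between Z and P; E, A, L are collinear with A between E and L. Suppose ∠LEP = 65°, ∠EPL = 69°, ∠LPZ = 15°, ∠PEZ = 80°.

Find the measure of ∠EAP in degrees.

∠EAP = 61°

1. ∠ELP = 46°  [△EPL]
2. ∠LEZ = 15°  [same arc ZL]
3. ∠EZP = 46°  [same arc EP]
4. ∠EAZ = 119°  [△ZAE]
5. ∠EAP = 61°  [linear pair at A on ZP]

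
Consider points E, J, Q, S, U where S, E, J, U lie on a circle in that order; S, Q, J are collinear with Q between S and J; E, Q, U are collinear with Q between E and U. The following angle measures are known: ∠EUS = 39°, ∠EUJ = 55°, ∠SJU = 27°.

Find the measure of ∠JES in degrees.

∠JES = 86°

1. ∠EJS = 39°  [same arc SE]
2. ∠ESJ = 55°  [same arc EJ]
3. ∠JES = 86°  [△SEJ]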